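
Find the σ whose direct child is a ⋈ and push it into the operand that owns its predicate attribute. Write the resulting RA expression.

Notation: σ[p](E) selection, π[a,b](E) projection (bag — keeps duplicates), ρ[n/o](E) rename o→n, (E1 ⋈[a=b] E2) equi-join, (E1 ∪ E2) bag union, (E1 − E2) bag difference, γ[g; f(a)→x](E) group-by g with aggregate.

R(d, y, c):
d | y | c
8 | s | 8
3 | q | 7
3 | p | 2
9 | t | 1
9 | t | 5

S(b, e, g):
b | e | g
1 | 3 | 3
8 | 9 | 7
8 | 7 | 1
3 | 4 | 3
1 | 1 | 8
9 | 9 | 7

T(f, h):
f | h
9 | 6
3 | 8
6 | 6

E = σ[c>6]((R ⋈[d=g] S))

σ filters on c, owned by the left side.
E' = (σ[c>6](R) ⋈[d=g] S)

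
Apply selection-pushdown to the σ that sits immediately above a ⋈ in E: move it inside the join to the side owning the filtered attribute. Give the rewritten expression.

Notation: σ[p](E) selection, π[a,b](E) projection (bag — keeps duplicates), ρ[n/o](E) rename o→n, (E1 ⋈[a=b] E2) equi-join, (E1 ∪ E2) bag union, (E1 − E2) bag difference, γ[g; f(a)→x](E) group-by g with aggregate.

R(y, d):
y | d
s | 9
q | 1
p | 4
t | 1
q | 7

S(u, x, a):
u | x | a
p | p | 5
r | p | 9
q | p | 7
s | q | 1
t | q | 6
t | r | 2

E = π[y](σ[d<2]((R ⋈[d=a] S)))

σ filters on d, owned by the left side.
E' = π[y]((σ[d<2](R) ⋈[d=a] S))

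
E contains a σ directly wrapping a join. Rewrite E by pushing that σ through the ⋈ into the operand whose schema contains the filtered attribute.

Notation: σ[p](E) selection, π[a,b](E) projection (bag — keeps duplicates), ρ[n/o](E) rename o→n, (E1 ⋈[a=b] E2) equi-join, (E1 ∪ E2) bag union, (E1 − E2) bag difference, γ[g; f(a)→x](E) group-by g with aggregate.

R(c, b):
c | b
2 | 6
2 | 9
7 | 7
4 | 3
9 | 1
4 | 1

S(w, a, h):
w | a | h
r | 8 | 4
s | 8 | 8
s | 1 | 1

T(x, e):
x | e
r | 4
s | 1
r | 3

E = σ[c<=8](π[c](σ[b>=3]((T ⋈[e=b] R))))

σ filters on b, owned by the right side.
E' = σ[c<=8](π[c]((T ⋈[e=b] σ[b>=3](R))))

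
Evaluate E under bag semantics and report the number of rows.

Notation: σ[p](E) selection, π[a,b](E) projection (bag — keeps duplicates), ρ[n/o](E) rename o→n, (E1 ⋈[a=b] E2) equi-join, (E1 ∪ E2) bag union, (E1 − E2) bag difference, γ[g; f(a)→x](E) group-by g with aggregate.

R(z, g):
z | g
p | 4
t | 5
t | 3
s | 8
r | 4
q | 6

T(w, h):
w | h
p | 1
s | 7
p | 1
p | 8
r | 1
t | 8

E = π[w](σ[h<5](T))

Stepwise |·|:
  T → 6
  σ[h<5](T) → 3
  π[w](σ[h<5](T)) → 3

|E| = 3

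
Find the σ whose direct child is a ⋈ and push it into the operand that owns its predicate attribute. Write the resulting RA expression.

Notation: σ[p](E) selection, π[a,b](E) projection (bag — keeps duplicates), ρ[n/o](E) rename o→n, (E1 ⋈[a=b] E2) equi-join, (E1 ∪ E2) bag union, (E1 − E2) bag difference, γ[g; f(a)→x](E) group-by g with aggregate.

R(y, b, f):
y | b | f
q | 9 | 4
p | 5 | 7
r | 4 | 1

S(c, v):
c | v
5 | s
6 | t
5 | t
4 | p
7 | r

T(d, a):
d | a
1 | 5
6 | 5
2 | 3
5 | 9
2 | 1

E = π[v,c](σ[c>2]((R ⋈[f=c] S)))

σ filters on c, owned by the right side.
E' = π[v,c]((R ⋈[f=c] σ[c>2](S)))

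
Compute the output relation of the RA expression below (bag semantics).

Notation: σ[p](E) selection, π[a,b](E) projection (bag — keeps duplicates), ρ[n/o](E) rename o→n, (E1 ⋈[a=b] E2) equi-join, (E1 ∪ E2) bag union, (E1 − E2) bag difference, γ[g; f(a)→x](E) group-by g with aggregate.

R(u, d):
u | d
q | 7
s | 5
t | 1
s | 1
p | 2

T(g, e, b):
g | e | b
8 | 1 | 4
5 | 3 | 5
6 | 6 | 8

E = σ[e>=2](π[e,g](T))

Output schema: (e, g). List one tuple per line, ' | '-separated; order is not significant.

Subexpression sizes:
  T → 3
  π[e,g](T) → 3
  σ[e>=2](π[e,g](T)) → 2

== RESULT ==
e | g
3 | 5
6 | 6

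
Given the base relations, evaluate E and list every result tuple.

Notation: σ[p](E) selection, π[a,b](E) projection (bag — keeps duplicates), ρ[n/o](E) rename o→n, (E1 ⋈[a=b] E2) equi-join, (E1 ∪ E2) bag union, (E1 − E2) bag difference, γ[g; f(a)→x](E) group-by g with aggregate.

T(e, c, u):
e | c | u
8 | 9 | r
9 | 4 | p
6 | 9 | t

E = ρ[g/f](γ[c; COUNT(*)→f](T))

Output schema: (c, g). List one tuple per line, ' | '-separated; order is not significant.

Row counts bottom-up:
  T → 3
  γ[c; COUNT(*)→f](T) → 2
  ρ[g/f](γ[c; COUNT(*)→f](T)) → 2

== RESULT ==
c | g
4 | 1
9 | 2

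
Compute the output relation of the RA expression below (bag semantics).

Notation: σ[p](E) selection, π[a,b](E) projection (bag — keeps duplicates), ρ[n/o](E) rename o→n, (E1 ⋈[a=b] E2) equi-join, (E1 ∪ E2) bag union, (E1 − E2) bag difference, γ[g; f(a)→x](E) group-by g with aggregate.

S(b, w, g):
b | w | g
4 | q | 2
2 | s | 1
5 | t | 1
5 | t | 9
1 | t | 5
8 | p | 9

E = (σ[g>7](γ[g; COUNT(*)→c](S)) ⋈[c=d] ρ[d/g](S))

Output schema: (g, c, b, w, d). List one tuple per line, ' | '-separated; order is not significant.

Per-node cardinality:
  S → 6
  γ[g; COUNT(*)→c](S) → 4
  σ[g>7](γ[g; COUNT(*)→c](S)) → 1
  S → 6
  ρ[d/g](S) → 6
  (σ[g>7](γ[g; COUNT(*)→c](S)) ⋈[c=d] ρ[d/g](S)) → 1

== RESULT ==
g | c | b | w | d
9 | 2 | 4 | q | 2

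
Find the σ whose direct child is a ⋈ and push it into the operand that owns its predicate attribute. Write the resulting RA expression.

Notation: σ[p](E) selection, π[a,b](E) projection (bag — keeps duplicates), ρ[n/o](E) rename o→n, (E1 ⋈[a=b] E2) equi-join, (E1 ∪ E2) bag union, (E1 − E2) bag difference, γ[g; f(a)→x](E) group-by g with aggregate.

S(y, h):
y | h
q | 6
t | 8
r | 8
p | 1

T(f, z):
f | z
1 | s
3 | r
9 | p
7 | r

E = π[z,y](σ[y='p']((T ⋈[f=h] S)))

σ filters on y, owned by the right side.
E' = π[z,y]((T ⋈[f=h] σ[y='p'](S)))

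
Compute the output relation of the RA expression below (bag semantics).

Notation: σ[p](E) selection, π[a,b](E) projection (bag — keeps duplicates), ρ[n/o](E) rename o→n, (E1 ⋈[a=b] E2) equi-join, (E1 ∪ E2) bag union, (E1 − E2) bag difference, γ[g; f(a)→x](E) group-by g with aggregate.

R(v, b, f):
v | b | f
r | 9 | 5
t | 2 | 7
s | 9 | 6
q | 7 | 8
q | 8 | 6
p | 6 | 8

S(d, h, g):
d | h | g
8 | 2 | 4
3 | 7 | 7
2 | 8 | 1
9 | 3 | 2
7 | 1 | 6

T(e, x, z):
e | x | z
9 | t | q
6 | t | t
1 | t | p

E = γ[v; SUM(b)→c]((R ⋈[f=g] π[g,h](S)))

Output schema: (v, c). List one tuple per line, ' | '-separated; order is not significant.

Subexpression sizes:
  R → 6
  S → 5
  π[g,h](S) → 5
  (R ⋈[f=g] π[g,h](S)) → 3
  γ[v; SUM(b)→c]((R ⋈[f=g] π[g,h](S))) → 3

== RESULT ==
v | c
q | 8
s | 9
t | 2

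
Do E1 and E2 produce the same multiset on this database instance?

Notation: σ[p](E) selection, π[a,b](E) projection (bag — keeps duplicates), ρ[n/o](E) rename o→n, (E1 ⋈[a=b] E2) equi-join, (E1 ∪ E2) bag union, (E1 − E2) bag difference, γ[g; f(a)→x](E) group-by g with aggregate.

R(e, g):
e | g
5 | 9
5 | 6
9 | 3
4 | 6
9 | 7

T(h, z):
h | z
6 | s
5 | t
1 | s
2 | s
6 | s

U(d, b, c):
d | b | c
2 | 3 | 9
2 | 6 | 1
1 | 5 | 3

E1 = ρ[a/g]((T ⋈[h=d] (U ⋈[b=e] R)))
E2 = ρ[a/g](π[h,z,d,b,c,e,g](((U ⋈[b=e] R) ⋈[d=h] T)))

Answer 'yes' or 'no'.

E1 stepwise |·|:
  T → 5
  U → 3
  R → 5
  (U ⋈[b=e] R) → 2
  (T ⋈[h=d] (U ⋈[b=e] R)) → 2
  ρ[a/g]((T ⋈[h=d] (U ⋈[b=e] R))) → 2
E2 stepwise |·|:
  U → 3
  R → 5
  (U ⋈[b=e] R) → 2
  T → 5
  ((U ⋈[b=e] R) ⋈[d=h] T) → 2
  π[h,z,d,b,c,e,g](((U ⋈[b=e] R) ⋈[d=h] T)) → 2
  ρ[a/g](π[h,z,d,b,c,e,g](((U ⋈[b=e] R) ⋈[d=h] T))) → 2

E1 and E2 produce the same multiset:
h | z | d | b | c | e | a
1 | s | 1 | 5 | 3 | 5 | 6
1 | s | 1 | 5 | 3 | 5 | 9

yes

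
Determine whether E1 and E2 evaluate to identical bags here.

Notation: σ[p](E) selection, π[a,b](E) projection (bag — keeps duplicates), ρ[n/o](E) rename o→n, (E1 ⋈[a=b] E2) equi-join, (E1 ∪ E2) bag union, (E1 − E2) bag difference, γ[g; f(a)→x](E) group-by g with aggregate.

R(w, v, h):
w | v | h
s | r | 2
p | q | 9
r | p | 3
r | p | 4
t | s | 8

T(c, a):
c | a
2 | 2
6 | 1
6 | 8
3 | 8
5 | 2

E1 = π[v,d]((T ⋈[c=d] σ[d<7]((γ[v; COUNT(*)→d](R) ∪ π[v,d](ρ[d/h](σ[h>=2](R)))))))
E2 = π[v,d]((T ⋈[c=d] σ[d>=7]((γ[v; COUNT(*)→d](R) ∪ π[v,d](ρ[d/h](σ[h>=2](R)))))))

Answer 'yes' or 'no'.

E1 stepwise |·|:
  T → 5
  R → 5
  γ[v; COUNT(*)→d](R) → 4
  R → 5
  σ[h>=2](R) → 5
  ρ[d/h](σ[h>=2](R)) → 5
  π[v,d](ρ[d/h](σ[h>=2](R))) → 5
  (γ[v; COUNT(*)→d](R) ∪ π[v,d](ρ[d/h](σ[h>=2](R)))) → 9
  σ[d<7]((γ[v; COUNT(*)→d](R) ∪ π[v,d](ρ[d/h](σ[h>=2](R))))) → 7
  (T ⋈[c=d] σ[d<7]((γ[v; COUNT(*)→d](R) ∪ π[v,d](ρ[d/h](σ[h>=2](R)))))) → 3
  π[v,d]((T ⋈[c=d] σ[d<7]((γ[v; COUNT(*)→d](R) ∪ π[v,d](ρ[d/h](σ[h>=2](R))))))) → 3
E2 stepwise |·|:
  T → 5
  R → 5
  γ[v; COUNT(*)→d](R) → 4
  R → 5
  σ[h>=2](R) → 5
  ρ[d/h](σ[h>=2](R)) → 5
  π[v,d](ρ[d/h](σ[h>=2](R))) → 5
  (γ[v; COUNT(*)→d](R) ∪ π[v,d](ρ[d/h](σ[h>=2](R)))) → 9
  σ[d>=7]((γ[v; COUNT(*)→d](R) ∪ π[v,d](ρ[d/h](σ[h>=2](R))))) → 2
  (T ⋈[c=d] σ[d>=7]((γ[v; COUNT(*)→d](R) ∪ π[v,d](ρ[d/h](σ[h>=2](R)))))) → 0
  π[v,d]((T ⋈[c=d] σ[d>=7]((γ[v; COUNT(*)→d](R) ∪ π[v,d](ρ[d/h](σ[h>=2](R))))))) → 0

E1 result:
v | d
p | 2
p | 3
r | 2
E2 result:
v | d
(0 rows)
Witness: ('r', 2) appears 1× in E1 but 0× in E2.

no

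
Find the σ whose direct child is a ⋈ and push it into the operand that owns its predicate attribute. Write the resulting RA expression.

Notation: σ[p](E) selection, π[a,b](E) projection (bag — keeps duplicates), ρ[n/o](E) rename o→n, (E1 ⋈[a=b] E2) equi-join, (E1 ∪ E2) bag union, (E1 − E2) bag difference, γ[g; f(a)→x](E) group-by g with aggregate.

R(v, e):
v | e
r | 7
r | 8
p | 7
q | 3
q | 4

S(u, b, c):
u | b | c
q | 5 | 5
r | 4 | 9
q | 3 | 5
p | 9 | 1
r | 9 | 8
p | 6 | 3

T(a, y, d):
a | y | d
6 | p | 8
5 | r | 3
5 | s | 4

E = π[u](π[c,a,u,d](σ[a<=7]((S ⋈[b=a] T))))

σ filters on a, owned by the right side.
E' = π[u](π[c,a,u,d]((S ⋈[b=a] σ[a<=7](T))))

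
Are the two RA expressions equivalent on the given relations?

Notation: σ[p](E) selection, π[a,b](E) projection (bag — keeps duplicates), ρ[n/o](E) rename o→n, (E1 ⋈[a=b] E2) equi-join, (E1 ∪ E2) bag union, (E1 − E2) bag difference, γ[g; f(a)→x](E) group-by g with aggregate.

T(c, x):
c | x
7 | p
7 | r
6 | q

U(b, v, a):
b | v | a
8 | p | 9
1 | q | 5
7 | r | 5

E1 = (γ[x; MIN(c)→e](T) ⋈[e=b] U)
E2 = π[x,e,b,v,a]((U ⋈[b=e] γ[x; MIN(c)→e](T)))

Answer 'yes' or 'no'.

E1 per-node cardinality:
  T → 3
  γ[x; MIN(c)→e](T) → 3
  U → 3
  (γ[x; MIN(c)→e](T) ⋈[e=b] U) → 2
E2 per-node cardinality:
  U → 3
  T → 3
  γ[x; MIN(c)→e](T) → 3
  (U ⋈[b=e] γ[x; MIN(c)→e](T)) → 2
  π[x,e,b,v,a]((U ⋈[b=e] γ[x; MIN(c)→e](T))) → 2

E1 and E2 produce the same multiset:
x | e | b | v | a
p | 7 | 7 | r | 5
r | 7 | 7 | r | 5

yes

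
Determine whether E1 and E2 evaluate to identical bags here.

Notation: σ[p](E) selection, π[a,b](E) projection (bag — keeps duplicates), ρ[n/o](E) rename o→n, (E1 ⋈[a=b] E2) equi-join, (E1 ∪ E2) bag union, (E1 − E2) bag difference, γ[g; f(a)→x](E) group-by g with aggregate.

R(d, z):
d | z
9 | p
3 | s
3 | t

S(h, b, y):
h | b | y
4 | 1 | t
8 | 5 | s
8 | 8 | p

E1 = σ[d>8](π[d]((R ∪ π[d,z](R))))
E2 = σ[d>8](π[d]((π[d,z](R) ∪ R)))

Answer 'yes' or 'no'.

E1 stepwise |·|:
  R → 3
  R → 3
  π[d,z](R) → 3
  (R ∪ π[d,z](R)) → 6
  π[d]((R ∪ π[d,z](R))) → 6
  σ[d>8](π[d]((R ∪ π[d,z](R)))) → 2
E2 stepwise |·|:
  R → 3
  π[d,z](R) → 3
  R → 3
  (π[d,z](R) ∪ R) → 6
  π[d]((π[d,z](R) ∪ R)) → 6
  σ[d>8](π[d]((π[d,z](R) ∪ R))) → 2

E1 and E2 produce the same multiset:
d
9
9

yes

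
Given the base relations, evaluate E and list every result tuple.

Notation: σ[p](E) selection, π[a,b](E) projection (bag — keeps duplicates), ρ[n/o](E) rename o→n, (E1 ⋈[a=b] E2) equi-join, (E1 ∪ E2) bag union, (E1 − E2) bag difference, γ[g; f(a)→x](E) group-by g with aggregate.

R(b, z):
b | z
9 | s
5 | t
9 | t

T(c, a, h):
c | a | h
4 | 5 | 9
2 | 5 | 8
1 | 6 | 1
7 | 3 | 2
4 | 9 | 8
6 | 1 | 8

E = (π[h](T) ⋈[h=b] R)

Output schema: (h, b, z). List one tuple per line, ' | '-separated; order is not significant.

Row counts bottom-up:
  T → 6
  π[h](T) → 6
  R → 3
  (π[h](T) ⋈[h=b] R) → 2

== RESULT ==
h | b | z
9 | 9 | s
9 | 9 | t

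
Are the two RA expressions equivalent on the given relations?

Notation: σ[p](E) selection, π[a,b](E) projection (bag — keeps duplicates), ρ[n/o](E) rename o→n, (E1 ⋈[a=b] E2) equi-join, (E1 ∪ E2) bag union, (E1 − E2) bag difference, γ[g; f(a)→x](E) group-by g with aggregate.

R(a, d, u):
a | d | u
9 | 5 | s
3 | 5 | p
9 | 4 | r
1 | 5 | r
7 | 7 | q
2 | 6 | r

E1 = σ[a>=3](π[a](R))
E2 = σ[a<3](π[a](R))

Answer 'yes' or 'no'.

E1 subexpression sizes:
  R → 6
  π[a](R) → 6
  σ[a>=3](π[a](R)) → 4
E2 subexpression sizes:
  R → 6
  π[a](R) → 6
  σ[a<3](π[a](R)) → 2

E1 result:
a
3
7
9
9
E2 result:
a
1
2
Witness: (1,) appears 0× in E1 but 1× in E2.

no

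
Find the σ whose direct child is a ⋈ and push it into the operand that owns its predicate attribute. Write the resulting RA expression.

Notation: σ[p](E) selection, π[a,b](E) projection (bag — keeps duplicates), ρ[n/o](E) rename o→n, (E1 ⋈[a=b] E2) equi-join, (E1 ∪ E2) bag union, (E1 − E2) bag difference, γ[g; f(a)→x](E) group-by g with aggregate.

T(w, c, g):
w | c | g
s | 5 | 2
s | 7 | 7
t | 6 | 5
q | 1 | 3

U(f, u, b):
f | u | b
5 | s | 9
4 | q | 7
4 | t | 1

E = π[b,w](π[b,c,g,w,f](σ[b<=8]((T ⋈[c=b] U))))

σ filters on b, owned by the right side.
E' = π[b,w](π[b,c,g,w,f]((T ⋈[c=b] σ[b<=8](U))))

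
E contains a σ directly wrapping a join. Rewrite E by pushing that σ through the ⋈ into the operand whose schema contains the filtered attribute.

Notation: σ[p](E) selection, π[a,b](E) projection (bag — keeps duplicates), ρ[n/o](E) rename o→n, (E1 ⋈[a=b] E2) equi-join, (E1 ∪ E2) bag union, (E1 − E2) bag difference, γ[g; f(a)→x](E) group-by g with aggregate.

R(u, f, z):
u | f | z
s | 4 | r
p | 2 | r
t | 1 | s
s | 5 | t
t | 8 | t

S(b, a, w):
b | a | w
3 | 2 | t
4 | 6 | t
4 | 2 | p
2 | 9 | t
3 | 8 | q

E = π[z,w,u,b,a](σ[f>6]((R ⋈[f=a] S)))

σ filters on f, owned by the left side.
E' = π[z,w,u,b,a]((σ[f>6](R) ⋈[f=a] S))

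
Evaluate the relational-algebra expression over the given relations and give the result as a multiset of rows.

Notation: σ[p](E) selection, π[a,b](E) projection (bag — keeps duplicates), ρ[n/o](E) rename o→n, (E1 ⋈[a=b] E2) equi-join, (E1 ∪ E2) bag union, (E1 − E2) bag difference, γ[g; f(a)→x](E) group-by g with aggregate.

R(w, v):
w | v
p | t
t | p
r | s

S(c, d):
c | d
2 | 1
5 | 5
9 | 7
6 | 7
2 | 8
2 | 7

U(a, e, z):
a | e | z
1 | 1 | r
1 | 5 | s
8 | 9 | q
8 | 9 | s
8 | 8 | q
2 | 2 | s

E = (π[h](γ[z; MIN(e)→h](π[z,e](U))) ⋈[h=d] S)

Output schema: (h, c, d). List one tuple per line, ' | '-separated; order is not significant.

Per-node cardinality:
  U → 6
  π[z,e](U) → 6
  γ[z; MIN(e)→h](π[z,e](U)) → 3
  π[h](γ[z; MIN(e)→h](π[z,e](U))) → 3
  S → 6
  (π[h](γ[z; MIN(e)→h](π[z,e](U))) ⋈[h=d] S) → 2

== RESULT ==
h | c | d
1 | 2 | 1
8 | 2 | 8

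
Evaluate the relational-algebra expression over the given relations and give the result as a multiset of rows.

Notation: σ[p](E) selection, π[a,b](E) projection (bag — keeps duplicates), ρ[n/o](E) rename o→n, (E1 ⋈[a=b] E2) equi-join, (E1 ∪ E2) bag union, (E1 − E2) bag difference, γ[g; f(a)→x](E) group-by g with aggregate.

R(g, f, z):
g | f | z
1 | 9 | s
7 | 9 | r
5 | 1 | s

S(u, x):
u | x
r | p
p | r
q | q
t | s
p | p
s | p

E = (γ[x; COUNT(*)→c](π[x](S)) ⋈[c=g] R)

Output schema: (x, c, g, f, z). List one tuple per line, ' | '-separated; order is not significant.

Per-node cardinality:
  S → 6
  π[x](S) → 6
  γ[x; COUNT(*)→c](π[x](S)) → 4
  R → 3
  (γ[x; COUNT(*)→c](π[x](S)) ⋈[c=g] R) → 3

== RESULT ==
x | c | g | f | z
q | 1 | 1 | 9 | s
r | 1 | 1 | 9 | s
s | 1 | 1 | 9 | s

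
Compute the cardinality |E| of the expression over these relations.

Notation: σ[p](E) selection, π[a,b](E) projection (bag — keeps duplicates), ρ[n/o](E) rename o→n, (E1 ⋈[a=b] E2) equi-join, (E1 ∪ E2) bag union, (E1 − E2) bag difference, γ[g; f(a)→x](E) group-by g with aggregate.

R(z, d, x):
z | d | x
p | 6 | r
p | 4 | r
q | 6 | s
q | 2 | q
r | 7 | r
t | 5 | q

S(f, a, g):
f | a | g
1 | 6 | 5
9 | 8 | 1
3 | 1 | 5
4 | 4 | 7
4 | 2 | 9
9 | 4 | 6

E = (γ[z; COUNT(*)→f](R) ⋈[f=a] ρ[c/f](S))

Row counts bottom-up:
  R → 6
  γ[z; COUNT(*)→f](R) → 4
  S → 6
  ρ[c/f](S) → 6
  (γ[z; COUNT(*)→f](R) ⋈[f=a] ρ[c/f](S)) → 4

|E| = 4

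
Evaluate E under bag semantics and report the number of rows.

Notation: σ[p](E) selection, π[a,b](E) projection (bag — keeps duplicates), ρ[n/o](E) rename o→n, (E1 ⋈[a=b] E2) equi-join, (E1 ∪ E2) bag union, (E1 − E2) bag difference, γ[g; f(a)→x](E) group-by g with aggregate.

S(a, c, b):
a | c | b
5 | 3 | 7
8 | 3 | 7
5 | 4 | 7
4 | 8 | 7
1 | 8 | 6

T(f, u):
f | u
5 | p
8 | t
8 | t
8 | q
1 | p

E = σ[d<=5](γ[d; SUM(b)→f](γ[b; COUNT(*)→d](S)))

Row counts bottom-up:
  S → 5
  γ[b; COUNT(*)→d](S) → 2
  γ[d; SUM(b)→f](γ[b; COUNT(*)→d](S)) → 2
  σ[d<=5](γ[d; SUM(b)→f](γ[b; COUNT(*)→d](S))) → 2

|E| = 2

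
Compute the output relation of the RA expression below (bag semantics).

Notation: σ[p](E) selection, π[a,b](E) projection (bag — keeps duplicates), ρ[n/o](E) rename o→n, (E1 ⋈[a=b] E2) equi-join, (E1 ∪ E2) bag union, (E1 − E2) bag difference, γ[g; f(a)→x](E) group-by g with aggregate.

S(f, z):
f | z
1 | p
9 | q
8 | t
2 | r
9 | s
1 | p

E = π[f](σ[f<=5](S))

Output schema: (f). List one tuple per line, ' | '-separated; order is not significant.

Stepwise |·|:
  S → 6
  σ[f<=5](S) → 3
  π[f](σ[f<=5](S)) → 3

== RESULT ==
f
1
1
2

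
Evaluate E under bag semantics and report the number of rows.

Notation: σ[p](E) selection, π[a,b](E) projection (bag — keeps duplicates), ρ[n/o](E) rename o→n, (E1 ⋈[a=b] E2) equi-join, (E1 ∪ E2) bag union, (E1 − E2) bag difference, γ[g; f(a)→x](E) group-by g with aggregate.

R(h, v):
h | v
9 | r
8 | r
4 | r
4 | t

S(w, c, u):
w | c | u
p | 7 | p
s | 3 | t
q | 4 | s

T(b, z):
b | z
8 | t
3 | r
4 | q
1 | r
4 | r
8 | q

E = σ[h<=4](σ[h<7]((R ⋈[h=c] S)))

Stepwise |·|:
  R → 4
  S → 3
  (R ⋈[h=c] S) → 2
  σ[h<7]((R ⋈[h=c] S)) → 2
  σ[h<=4](σ[h<7]((R ⋈[h=c] S))) → 2

|E| = 2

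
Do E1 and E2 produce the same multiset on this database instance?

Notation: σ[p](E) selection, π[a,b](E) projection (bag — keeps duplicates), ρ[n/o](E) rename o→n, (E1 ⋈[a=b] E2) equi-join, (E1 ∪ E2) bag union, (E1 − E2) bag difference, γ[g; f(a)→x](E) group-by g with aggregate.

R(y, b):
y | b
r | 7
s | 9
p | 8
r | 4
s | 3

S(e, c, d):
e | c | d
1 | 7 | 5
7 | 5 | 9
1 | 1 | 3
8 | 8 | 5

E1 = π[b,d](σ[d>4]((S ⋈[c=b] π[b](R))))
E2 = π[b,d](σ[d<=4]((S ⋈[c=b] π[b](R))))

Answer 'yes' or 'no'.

E1 subexpression sizes:
  S → 4
  R → 5
  π[b](R) → 5
  (S ⋈[c=b] π[b](R)) → 2
  σ[d>4]((S ⋈[c=b] π[b](R))) → 2
  π[b,d](σ[d>4]((S ⋈[c=b] π[b](R)))) → 2
E2 subexpression sizes:
  S → 4
  R → 5
  π[b](R) → 5
  (S ⋈[c=b] π[b](R)) → 2
  σ[d<=4]((S ⋈[c=b] π[b](R))) → 0
  π[b,d](σ[d<=4]((S ⋈[c=b] π[b](R)))) → 0

E1 result:
b | d
7 | 5
8 | 5
E2 result:
b | d
(0 rows)
Witness: (7, 5) appears 1× in E1 but 0× in E2.

no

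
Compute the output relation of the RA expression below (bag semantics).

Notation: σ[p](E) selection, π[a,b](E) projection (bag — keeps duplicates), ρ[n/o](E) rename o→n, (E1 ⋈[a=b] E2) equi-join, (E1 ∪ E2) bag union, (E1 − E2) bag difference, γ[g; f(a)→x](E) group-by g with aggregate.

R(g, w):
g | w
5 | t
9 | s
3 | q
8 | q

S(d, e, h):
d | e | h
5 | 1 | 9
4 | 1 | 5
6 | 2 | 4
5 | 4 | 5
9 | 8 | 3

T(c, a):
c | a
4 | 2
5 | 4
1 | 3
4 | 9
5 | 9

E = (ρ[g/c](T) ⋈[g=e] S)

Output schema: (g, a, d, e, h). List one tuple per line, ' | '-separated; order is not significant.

Stepwise |·|:
  T → 5
  ρ[g/c](T) → 5
  S → 5
  (ρ[g/c](T) ⋈[g=e] S) → 4

== RESULT ==
g | a | d | e | h
1 | 3 | 4 | 1 | 5
1 | 3 | 5 | 1 | 9
4 | 2 | 5 | 4 | 5
4 | 9 | 5 | 4 | 5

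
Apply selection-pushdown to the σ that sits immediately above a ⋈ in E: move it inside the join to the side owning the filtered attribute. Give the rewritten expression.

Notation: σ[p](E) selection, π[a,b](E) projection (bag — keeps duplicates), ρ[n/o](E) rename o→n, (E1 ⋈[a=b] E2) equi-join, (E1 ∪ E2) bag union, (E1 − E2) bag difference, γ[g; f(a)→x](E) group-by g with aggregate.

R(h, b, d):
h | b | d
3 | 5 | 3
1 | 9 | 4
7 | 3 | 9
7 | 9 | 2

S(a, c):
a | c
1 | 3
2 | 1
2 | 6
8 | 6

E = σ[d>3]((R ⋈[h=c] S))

σ filters on d, owned by the left side.
E' = (σ[d>3](R) ⋈[h=c] S)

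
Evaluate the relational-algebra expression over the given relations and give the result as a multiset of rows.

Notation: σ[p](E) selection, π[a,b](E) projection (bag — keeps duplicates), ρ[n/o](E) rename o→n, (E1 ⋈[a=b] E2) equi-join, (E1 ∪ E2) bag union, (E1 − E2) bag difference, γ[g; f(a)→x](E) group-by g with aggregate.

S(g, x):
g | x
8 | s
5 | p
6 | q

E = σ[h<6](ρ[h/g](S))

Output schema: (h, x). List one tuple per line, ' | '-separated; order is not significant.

Stepwise |·|:
  S → 3
  ρ[h/g](S) → 3
  σ[h<6](ρ[h/g](S)) → 1

== RESULT ==
h | x
5 | p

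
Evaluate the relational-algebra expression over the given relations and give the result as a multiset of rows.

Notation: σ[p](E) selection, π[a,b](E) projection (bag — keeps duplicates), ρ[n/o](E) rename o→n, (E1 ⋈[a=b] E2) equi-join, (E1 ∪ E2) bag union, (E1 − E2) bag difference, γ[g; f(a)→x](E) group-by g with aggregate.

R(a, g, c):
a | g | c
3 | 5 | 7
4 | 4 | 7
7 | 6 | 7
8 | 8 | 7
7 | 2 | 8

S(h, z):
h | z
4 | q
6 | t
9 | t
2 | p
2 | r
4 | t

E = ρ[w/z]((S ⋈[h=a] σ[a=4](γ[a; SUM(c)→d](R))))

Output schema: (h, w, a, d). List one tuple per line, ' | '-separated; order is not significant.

Per-node cardinality:
  S → 6
  R → 5
  γ[a; SUM(c)→d](R) → 4
  σ[a=4](γ[a; SUM(c)→d](R)) → 1
  (S ⋈[h=a] σ[a=4](γ[a; SUM(c)→d](R))) → 2
  ρ[w/z]((S ⋈[h=a] σ[a=4](γ[a; SUM(c)→d](R)))) → 2

== RESULT ==
h | w | a | d
4 | q | 4 | 7
4 | t | 4 | 7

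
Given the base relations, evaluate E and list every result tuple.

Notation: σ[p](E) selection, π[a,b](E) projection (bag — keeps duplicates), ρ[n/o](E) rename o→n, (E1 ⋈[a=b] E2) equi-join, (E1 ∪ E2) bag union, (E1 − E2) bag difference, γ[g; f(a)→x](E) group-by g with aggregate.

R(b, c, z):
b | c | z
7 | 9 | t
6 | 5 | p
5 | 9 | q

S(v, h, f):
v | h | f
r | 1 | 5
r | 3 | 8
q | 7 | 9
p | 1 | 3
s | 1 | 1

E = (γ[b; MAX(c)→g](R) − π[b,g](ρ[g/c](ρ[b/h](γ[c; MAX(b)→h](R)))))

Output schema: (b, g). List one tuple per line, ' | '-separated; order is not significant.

Stepwise |·|:
  R → 3
  γ[b; MAX(c)→g](R) → 3
  R → 3
  γ[c; MAX(b)→h](R) → 2
  ρ[b/h](γ[c; MAX(b)→h](R)) → 2
  ρ[g/c](ρ[b/h](γ[c; MAX(b)→h](R))) → 2
  π[b,g](ρ[g/c](ρ[b/h](γ[c; MAX(b)→h](R)))) → 2
  (γ[b; MAX(c)→g](R) − π[b,g](ρ[g/c](ρ[b/h](γ[c; MAX(b)→h](R))))) → 1

== RESULT ==
b | g
5 | 9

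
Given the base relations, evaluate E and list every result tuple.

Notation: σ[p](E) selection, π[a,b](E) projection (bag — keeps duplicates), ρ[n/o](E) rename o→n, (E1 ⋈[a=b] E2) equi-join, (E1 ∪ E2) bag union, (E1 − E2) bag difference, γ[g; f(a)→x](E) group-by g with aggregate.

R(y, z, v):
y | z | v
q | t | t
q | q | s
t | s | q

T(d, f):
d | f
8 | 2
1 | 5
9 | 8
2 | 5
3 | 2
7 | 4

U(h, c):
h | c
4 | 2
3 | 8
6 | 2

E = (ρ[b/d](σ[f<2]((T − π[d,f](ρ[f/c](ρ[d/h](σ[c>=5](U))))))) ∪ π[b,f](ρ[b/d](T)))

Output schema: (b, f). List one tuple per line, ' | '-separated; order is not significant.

Subexpression sizes:
  T → 6
  U → 3
  σ[c>=5](U) → 1
  ρ[d/h](σ[c>=5](U)) → 1
  ρ[f/c](ρ[d/h](σ[c>=5](U))) → 1
  π[d,f](ρ[f/c](ρ[d/h](σ[c>=5](U)))) → 1
  (T − π[d,f](ρ[f/c](ρ[d/h](σ[c>=5](U))))) → 6
  σ[f<2]((T − π[d,f](ρ[f/c](ρ[d/h](σ[c>=5](U)))))) → 0
  ρ[b/d](σ[f<2]((T − π[d,f](ρ[f/c](ρ[d/h](σ[c>=5](U))))))) → 0
  T → 6
  ρ[b/d](T) → 6
  π[b,f](ρ[b/d](T)) → 6
  (ρ[b/d](σ[f<2]((T − π[d,f](ρ[f/c](ρ[d/h](σ[c>=5](U))))))) ∪ π[b,f](ρ[b/d](T))) → 6

== RESULT ==
b | f
1 | 5
2 | 5
3 | 2
7 | 4
8 | 2
9 | 8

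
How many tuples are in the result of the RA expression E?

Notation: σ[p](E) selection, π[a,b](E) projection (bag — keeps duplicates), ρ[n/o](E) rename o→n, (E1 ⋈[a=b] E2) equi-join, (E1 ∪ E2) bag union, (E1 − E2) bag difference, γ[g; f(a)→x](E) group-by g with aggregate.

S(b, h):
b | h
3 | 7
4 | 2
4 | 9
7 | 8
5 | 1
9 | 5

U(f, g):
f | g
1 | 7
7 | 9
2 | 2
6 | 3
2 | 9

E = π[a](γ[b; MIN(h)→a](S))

Row counts bottom-up:
  S → 6
  γ[b; MIN(h)→a](S) → 5
  π[a](γ[b; MIN(h)→a](S)) → 5

|E| = 5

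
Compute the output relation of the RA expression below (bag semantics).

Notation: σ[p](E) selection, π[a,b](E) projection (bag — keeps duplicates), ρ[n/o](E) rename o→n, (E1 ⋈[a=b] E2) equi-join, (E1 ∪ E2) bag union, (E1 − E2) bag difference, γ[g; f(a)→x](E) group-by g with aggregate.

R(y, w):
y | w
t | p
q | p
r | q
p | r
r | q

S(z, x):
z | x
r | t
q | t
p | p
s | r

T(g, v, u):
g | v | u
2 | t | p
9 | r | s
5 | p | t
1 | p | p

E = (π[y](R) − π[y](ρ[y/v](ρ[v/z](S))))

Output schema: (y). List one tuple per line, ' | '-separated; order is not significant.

Per-node cardinality:
  R → 5
  π[y](R) → 5
  S → 4
  ρ[v/z](S) → 4
  ρ[y/v](ρ[v/z](S)) → 4
  π[y](ρ[y/v](ρ[v/z](S))) → 4
  (π[y](R) − π[y](ρ[y/v](ρ[v/z](S)))) → 2

== RESULT ==
y
r
t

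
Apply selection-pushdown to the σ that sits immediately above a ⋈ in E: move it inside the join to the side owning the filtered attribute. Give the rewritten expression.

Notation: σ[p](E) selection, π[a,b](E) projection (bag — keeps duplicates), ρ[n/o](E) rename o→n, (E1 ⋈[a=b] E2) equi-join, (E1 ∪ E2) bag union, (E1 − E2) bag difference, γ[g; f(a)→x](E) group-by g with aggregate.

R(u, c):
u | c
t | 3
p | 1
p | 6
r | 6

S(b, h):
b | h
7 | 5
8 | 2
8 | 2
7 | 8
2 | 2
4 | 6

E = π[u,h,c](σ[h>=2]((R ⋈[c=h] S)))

σ filters on h, owned by the right side.
E' = π[u,h,c]((R ⋈[c=h] σ[h>=2](S)))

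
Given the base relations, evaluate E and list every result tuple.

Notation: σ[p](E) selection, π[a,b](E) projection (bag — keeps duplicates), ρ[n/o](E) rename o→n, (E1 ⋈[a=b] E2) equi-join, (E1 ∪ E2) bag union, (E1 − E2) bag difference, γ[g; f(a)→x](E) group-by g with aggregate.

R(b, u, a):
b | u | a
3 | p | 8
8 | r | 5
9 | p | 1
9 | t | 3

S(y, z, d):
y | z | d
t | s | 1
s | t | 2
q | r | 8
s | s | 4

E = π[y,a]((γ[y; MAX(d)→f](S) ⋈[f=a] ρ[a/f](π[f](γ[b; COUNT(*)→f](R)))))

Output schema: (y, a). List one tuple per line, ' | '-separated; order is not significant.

Row counts bottom-up:
  S → 4
  γ[y; MAX(d)→f](S) → 3
  R → 4
  γ[b; COUNT(*)→f](R) → 3
  π[f](γ[b; COUNT(*)→f](R)) → 3
  ρ[a/f](π[f](γ[b; COUNT(*)→f](R))) → 3
  (γ[y; MAX(d)→f](S) ⋈[f=a] ρ[a/f](π[f](γ[b; COUNT(*)→f](R)))) → 2
  π[y,a]((γ[y; MAX(d)→f](S) ⋈[f=a] ρ[a/f](π[f](γ[b; COUNT(*)→f](R))))) → 2

== RESULT ==
y | a
t | 1
t | 1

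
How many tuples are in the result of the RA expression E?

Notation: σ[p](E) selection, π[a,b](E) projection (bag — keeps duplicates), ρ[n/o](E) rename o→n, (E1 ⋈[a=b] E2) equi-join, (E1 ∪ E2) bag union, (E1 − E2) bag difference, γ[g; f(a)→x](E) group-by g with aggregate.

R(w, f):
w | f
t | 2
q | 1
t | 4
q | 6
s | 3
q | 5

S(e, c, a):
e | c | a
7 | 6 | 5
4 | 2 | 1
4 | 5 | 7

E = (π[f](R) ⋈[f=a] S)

Subexpression sizes:
  R → 6
  π[f](R) → 6
  S → 3
  (π[f](R) ⋈[f=a] S) → 2

|E| = 2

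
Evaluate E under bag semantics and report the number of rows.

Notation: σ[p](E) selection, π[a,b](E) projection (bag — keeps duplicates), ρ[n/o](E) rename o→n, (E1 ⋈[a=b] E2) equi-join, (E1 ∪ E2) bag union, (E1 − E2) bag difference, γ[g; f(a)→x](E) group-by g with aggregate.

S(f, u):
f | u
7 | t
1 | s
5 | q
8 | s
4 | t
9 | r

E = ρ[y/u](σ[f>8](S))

Stepwise |·|:
  S → 6
  σ[f>8](S) → 1
  ρ[y/u](σ[f>8](S)) → 1

|E| = 1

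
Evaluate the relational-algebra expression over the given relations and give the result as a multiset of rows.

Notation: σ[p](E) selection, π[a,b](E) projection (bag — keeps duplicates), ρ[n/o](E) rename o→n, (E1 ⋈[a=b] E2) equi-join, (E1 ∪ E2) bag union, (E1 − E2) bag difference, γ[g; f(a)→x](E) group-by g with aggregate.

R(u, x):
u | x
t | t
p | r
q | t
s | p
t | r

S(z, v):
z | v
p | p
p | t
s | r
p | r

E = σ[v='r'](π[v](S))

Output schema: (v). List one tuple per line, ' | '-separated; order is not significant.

Subexpression sizes:
  S → 4
  π[v](S) → 4
  σ[v='r'](π[v](S)) → 2

== RESULT ==
v
r
r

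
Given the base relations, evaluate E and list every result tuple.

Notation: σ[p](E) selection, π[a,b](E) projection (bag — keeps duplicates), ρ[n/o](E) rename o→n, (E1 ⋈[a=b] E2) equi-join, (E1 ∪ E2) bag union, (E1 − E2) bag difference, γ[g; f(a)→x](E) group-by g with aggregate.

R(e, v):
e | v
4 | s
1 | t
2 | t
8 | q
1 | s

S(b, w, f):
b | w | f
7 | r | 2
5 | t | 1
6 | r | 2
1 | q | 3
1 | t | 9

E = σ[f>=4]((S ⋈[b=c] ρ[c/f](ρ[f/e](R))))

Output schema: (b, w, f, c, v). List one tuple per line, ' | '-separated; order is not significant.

Stepwise |·|:
  S → 5
  R → 5
  ρ[f/e](R) → 5
  ρ[c/f](ρ[f/e](R)) → 5
  (S ⋈[b=c] ρ[c/f](ρ[f/e](R))) → 4
  σ[f>=4]((S ⋈[b=c] ρ[c/f](ρ[f/e](R)))) → 2

== RESULT ==
b | w | f | c | v
1 | t | 9 | 1 | s
1 | t | 9 | 1 | t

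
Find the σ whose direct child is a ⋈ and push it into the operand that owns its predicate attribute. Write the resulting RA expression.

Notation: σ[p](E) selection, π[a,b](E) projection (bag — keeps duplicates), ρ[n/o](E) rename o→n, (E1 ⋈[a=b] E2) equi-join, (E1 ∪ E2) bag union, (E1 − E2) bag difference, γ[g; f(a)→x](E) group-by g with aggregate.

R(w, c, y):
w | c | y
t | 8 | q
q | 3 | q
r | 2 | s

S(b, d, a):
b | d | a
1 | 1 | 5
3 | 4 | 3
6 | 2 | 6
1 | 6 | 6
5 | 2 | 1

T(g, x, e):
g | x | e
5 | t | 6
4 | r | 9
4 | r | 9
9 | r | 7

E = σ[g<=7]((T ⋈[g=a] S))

σ filters on g, owned by the left side.
E' = (σ[g<=7](T) ⋈[g=a] S)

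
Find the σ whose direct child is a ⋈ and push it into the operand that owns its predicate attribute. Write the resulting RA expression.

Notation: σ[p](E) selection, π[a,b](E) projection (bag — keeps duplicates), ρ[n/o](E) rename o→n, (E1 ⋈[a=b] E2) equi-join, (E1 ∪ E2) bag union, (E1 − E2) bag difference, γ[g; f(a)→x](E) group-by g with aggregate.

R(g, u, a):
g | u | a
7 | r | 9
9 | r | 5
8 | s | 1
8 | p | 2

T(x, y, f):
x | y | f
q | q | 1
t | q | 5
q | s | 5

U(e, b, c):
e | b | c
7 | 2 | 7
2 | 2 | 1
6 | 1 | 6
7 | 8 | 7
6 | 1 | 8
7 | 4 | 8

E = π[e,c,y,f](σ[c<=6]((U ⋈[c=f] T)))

σ filters on c, owned by the left side.
E' = π[e,c,y,f]((σ[c<=6](U) ⋈[c=f] T))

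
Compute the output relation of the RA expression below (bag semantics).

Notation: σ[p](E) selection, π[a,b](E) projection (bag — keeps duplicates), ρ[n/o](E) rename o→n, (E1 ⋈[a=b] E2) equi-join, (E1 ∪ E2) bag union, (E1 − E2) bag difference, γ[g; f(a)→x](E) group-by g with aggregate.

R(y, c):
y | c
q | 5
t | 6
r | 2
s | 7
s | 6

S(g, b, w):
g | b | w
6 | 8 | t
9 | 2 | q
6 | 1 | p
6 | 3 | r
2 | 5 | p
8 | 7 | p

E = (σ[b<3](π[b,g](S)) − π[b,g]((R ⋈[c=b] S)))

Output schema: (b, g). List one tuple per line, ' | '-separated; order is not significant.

Per-node cardinality:
  S → 6
  π[b,g](S) → 6
  σ[b<3](π[b,g](S)) → 2
  R → 5
  S → 6
  (R ⋈[c=b] S) → 3
  π[b,g]((R ⋈[c=b] S)) → 3
  (σ[b<3](π[b,g](S)) − π[b,g]((R ⋈[c=b] S))) → 1

== RESULT ==
b | g
1 | 6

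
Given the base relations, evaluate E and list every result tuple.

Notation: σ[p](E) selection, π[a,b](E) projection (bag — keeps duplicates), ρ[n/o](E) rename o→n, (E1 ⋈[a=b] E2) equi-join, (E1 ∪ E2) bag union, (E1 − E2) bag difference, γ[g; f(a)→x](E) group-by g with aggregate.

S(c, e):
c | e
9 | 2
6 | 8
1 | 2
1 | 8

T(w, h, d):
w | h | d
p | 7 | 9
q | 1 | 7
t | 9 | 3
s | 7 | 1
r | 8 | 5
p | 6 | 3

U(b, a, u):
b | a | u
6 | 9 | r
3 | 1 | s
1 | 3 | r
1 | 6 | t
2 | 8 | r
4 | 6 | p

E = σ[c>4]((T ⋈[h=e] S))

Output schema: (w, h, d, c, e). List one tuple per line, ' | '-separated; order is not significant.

Per-node cardinality:
  T → 6
  S → 4
  (T ⋈[h=e] S) → 2
  σ[c>4]((T ⋈[h=e] S)) → 1

== RESULT ==
w | h | d | c | e
r | 8 | 5 | 6 | 8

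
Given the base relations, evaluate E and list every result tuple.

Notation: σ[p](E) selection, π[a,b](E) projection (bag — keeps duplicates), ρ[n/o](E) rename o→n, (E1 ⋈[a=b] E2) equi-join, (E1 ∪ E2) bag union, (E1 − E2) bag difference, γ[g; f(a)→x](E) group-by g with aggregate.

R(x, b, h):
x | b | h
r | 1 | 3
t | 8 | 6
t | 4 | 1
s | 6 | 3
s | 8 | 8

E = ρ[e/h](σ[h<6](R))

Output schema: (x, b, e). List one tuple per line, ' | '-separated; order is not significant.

Row counts bottom-up:
  R → 5
  σ[h<6](R) → 3
  ρ[e/h](σ[h<6](R)) → 3

== RESULT ==
x | b | e
r | 1 | 3
s | 6 | 3
t | 4 | 1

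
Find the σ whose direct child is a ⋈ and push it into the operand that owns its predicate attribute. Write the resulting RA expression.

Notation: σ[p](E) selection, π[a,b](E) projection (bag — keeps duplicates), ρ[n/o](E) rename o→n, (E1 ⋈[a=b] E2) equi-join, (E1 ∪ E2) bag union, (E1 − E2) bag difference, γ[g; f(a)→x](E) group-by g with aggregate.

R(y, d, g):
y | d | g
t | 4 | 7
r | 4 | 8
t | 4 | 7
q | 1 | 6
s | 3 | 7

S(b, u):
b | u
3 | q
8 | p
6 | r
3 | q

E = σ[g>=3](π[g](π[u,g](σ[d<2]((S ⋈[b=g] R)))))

σ filters on d, owned by the right side.
E' = σ[g>=3](π[g](π[u,g]((S ⋈[b=g] σ[d<2](R)))))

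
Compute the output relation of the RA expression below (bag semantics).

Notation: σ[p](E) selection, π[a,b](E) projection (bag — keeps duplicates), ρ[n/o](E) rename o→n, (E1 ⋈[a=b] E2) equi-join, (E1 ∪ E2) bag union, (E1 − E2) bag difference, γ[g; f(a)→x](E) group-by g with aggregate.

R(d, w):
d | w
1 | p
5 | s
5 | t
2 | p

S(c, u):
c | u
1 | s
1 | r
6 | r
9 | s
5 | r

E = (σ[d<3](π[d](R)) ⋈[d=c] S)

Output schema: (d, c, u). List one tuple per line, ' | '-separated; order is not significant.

Stepwise |·|:
  R → 4
  π[d](R) → 4
  σ[d<3](π[d](R)) → 2
  S → 5
  (σ[d<3](π[d](R)) ⋈[d=c] S) → 2

== RESULT ==
d | c | u
1 | 1 | r
1 | 1 | s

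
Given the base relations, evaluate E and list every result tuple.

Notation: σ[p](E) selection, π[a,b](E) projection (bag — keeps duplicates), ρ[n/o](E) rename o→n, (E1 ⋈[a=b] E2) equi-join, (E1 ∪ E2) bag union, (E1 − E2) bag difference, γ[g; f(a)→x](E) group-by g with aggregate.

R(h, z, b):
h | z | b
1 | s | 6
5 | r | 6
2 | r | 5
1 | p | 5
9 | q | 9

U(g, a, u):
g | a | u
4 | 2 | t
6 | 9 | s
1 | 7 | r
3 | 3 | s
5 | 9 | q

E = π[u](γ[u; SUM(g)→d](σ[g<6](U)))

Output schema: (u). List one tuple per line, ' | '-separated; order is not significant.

Stepwise |·|:
  U → 5
  σ[g<6](U) → 4
  γ[u; SUM(g)→d](σ[g<6](U)) → 4
  π[u](γ[u; SUM(g)→d](σ[g<6](U))) → 4

== RESULT ==
u
q
r
s
t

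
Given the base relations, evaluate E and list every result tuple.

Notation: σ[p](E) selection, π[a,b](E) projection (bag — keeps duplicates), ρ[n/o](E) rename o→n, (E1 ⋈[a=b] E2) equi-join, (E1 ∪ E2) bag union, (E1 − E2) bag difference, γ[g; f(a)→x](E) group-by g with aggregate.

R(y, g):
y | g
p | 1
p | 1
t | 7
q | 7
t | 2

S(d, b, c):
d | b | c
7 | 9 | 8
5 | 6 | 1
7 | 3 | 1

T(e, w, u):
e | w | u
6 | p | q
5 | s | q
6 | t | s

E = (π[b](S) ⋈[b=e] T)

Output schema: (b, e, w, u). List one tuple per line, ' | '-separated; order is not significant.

Subexpression sizes:
  S → 3
  π[b](S) → 3
  T → 3
  (π[b](S) ⋈[b=e] T) → 2

== RESULT ==
b | e | w | u
6 | 6 | p | q
6 | 6 | t | s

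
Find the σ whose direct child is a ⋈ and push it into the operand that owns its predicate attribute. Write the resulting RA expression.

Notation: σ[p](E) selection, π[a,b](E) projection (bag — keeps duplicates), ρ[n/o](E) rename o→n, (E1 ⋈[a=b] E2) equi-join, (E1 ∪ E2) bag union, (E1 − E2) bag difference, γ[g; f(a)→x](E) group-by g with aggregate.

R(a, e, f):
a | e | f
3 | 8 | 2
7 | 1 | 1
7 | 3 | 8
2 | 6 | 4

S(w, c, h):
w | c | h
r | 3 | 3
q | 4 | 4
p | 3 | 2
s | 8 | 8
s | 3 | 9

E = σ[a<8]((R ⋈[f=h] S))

σ filters on a, owned by the left side.
E' = (σ[a<8](R) ⋈[f=h] S)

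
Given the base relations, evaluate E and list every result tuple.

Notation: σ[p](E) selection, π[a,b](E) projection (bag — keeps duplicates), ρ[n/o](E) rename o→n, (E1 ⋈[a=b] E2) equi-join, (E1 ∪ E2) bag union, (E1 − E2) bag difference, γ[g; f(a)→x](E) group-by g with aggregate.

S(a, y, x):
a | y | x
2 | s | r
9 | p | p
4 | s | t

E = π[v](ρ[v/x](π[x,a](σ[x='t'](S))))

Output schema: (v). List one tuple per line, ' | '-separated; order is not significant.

Per-node cardinality:
  S → 3
  σ[x='t'](S) → 1
  π[x,a](σ[x='t'](S)) → 1
  ρ[v/x](π[x,a](σ[x='t'](S))) → 1
  π[v](ρ[v/x](π[x,a](σ[x='t'](S)))) → 1

== RESULT ==
v
t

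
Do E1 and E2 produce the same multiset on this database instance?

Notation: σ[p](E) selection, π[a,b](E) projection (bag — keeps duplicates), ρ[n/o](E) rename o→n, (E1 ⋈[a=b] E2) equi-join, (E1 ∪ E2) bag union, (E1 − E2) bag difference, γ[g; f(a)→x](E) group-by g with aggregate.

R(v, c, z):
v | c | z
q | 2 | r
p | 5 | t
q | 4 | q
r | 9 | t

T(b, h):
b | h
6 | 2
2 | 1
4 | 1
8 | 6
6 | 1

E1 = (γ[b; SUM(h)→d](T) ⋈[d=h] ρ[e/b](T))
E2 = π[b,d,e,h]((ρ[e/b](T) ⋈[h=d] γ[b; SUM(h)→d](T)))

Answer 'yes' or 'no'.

E1 stepwise |·|:
  T → 5
  γ[b; SUM(h)→d](T) → 4
  T → 5
  ρ[e/b](T) → 5
  (γ[b; SUM(h)→d](T) ⋈[d=h] ρ[e/b](T)) → 7
E2 stepwise |·|:
  T → 5
  ρ[e/b](T) → 5
  T → 5
  γ[b; SUM(h)→d](T) → 4
  (ρ[e/b](T) ⋈[h=d] γ[b; SUM(h)→d](T)) → 7
  π[b,d,e,h]((ρ[e/b](T) ⋈[h=d] γ[b; SUM(h)→d](T))) → 7

E1 and E2 produce the same multiset:
b | d | e | h
2 | 1 | 2 | 1
2 | 1 | 4 | 1
2 | 1 | 6 | 1
4 | 1 | 2 | 1
4 | 1 | 4 | 1
4 | 1 | 6 | 1
8 | 6 | 8 | 6

yes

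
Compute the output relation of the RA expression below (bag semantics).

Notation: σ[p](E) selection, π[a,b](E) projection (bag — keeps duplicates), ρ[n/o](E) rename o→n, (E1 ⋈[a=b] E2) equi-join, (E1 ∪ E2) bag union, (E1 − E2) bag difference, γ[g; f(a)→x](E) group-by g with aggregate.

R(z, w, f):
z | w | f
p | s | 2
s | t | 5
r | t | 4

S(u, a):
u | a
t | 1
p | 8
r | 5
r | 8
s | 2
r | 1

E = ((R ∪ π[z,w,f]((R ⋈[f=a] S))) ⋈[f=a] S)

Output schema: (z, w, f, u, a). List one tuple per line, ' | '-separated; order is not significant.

Subexpression sizes:
  R → 3
  R → 3
  S → 6
  (R ⋈[f=a] S) → 2
  π[z,w,f]((R ⋈[f=a] S)) → 2
  (R ∪ π[z,w,f]((R ⋈[f=a] S))) → 5
  S → 6
  ((R ∪ π[z,w,f]((R ⋈[f=a] S))) ⋈[f=a] S) → 4

== RESULT ==
z | w | f | u | a
p | s | 2 | s | 2
p | s | 2 | s | 2
s | t | 5 | r | 5
s | t | 5 | r | 5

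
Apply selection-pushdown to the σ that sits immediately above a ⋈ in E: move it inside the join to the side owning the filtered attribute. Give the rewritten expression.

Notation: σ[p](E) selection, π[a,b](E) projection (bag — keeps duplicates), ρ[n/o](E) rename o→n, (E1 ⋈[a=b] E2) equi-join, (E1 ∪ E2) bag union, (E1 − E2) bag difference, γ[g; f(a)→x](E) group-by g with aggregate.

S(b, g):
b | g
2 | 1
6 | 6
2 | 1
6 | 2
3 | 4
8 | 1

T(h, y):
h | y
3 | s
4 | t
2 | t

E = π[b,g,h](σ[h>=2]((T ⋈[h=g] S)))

σ filters on h, owned by the left side.
E' = π[b,g,h]((σ[h>=2](T) ⋈[h=g] S))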